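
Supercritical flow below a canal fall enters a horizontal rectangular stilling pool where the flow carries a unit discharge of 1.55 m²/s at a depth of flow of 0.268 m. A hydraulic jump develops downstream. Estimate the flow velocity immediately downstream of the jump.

V₂ = 1.27 m/s

V₁ = q/y₁ = 1.55/0.268 = 5.78 m/s. Fr₁ = V₁/√(g·y₁) = 5.78/√(9.81×0.268) = 3.57.
From the momentum equation for a rectangular channel, y₂/y₁ = ½[√(1 + 8Fr₁²) − 1] = ½[√102.8 − 1] = 4.57.
y₂ = 4.57 × 0.268 = 1.22 m.
V₂ = q/y₂ = 1.55/1.22 = 1.27 m/s.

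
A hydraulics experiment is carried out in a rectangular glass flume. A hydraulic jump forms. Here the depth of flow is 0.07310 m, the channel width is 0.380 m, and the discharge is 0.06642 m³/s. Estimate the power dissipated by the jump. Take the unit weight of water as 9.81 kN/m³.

P = 0.05435 kW

q = Q/b = 0.06642/0.380 = 0.1748 m²/s; V₁ = q/y₁ = 2.391 m/s. Fr₁ = V₁/√(g·y₁) = 2.824.
Sequent-depth ratio: y₂/y₁ = ½[√(1 + 8Fr₁²) − 1] = ½[√64.782 − 1] = 3.524.
y₂ = 3.524 × 0.07310 = 0.2576 m.
V₂ = q/y₂ = 0.1748/0.2576 = 0.6784 m/s. E₁ = y₁ + V₁²/2g = 0.3645 m; E₂ = y₂ + V₂²/2g = 0.2811 m. ΔE = E₁ − E₂ = 0.08341 m.
P = γ·Q·ΔE = 9.81 × 0.06642 × 0.08341 = 0.05435 kW.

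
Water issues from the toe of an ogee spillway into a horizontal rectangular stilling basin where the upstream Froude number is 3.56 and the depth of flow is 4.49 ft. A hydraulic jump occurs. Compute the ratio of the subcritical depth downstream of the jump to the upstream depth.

Fr₁ = 3.56 (given).
Bélanger equation: y₂/y₁ = ½[√(1 + 8Fr₁²) − 1] = ½[√102.4 − 1] = 4.56.

y₂/y₁ = 4.56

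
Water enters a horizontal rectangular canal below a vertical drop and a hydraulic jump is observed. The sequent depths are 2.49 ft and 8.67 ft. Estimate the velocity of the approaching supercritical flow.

For a rectangular channel the momentum equation gives q² = ½·g·y₁·y₂·(y₁ + y₂) = ½×32.2×2.49×8.67×11.2 = 3879.
q = √3879 = 62.3 ft²/s.
V₁ = q/y₁ = 62.3/2.49 = 25.0 ft/s.

V₁ = 25.0 ft/s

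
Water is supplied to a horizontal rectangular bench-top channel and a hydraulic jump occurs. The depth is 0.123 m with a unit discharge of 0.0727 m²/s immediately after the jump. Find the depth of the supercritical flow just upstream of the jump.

y₁ = 0.0505 m

V₂ = q/y₂ = 0.0727/0.123 = 0.591 m/s; Fr₂ = V₂/√(g·y₂) = 0.538.
From the momentum equation (using Fr₂), y₁/y₂ = ½[√(1 + 8Fr₂²) − 1] = ½[√3.316 − 1] = 0.411.
y₁ = 0.411 × 0.123 = 0.0505 m.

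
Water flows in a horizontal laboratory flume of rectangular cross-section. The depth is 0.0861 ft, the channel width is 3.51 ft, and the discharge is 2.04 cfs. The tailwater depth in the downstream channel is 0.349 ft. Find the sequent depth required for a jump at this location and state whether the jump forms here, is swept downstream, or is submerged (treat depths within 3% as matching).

q = Q/b = 2.04/3.51 = 0.581 ft²/s; V₁ = q/y₁ = 6.75 ft/s. Fr₁ = V₁/√(g·y₁) = 4.05.
Sequent-depth ratio: y₂/y₁ = ½[√(1 + 8Fr₁²) − 1] = ½[√132.5 − 1] = 5.26.
y₂ = 5.26 × 0.0861 = 0.452 ft.
Tailwater y_tw = 0.349 ft: y_tw < y₂, so the jump is swept downstream.

y₂ = 0.452 ft; the jump is swept downstream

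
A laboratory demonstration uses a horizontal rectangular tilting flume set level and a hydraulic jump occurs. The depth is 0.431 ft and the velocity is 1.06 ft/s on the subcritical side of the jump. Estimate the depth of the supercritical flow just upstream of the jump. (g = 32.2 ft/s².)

Fr₂ = V₂/√(g·y₂) = 1.06/√(32.2×0.431) = 0.285.
From the momentum equation (using Fr₂), y₁/y₂ = ½[√(1 + 8Fr₂²) − 1] = ½[√1.648 − 1] = 0.142.
y₁ = 0.142 × 0.431 = 0.0611 ft.

y₁ = 0.0611 ft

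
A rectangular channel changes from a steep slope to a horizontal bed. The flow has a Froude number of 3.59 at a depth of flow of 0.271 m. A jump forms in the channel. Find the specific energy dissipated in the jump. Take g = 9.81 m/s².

Fr₁ = 3.59 (given).
By Bélanger, y₂/y₁ = ½[√(1 + 8Fr₁²) − 1] = ½[√104.1 − 1] = 4.60.
y₂ = 4.60 × 0.271 = 1.25 m.
Head loss: ΔE = (y₂ − y₁)³/(4y₁y₂) = (1.25 − 0.271)³/(4×0.271×1.25) = 0.930/1.35 = 0.688 m.

ΔE = 0.688 m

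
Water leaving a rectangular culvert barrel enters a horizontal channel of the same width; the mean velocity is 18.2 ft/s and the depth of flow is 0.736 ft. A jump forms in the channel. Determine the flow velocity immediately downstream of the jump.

Fr₁ = V₁/√(g·y₁) = 18.2/√(32.2×0.736) = 3.74.
By Bélanger, y₂/y₁ = ½[√(1 + 8Fr₁²) − 1] = ½[√112.8 − 1] = 4.81.
y₂ = 4.81 × 0.736 = 3.54 ft.
q = V₁·y₁ = 18.2 × 0.736 = 13.4 ft²/s.
V₂ = q/y₂ = 13.4/3.54 = 3.78 ft/s.

V₂ = 3.78 ft/s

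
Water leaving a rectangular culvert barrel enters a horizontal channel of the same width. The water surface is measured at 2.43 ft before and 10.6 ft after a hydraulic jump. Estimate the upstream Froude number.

For a rectangular channel the momentum equation gives q² = ½·g·y₁·y₂·(y₁ + y₂) = ½×32.2×2.43×10.6×13.0 = 5404.
q = √5404 = 73.5 ft²/s.
V₁ = q/y₁ = 30.3 ft/s; Fr₁ = V₁/√(g·y₁) = 3.42.

Fr₁ = 3.42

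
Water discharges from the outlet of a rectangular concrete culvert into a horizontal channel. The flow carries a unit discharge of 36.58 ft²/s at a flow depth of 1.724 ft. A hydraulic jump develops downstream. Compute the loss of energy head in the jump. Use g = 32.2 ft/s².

ΔE = 2.028 ft

V₁ = q/y₁ = 36.58/1.724 = 21.22 ft/s. Fr₁ = V₁/√(g·y₁) = 21.22/√(32.2×1.724) = 2.848.
Sequent-depth ratio: y₂/y₁ = ½[√(1 + 8Fr₁²) − 1] = ½[√65.880 − 1] = 3.558.
y₂ = 3.558 × 1.724 = 6.135 ft.
Head loss: ΔE = (y₂ − y₁)³/(4y₁y₂) = (6.135 − 1.724)³/(4×1.724×6.135) = 85.80/42.30 = 2.028 ft.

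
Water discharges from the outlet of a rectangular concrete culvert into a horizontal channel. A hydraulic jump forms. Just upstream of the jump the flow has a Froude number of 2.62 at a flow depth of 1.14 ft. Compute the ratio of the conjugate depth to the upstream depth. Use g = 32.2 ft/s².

y₂/y₁ = 3.24

Fr₁ = 2.62 (given).
Conjugate-depth relation: y₂/y₁ = ½[√(1 + 8Fr₁²) − 1] = ½[√55.92 − 1] = 3.24.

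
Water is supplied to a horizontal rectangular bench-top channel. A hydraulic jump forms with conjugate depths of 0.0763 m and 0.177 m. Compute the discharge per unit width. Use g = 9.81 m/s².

For a rectangular channel the momentum equation gives q² = ½·g·y₁·y₂·(y₁ + y₂) = ½×9.81×0.0763×0.177×0.253 = 0.0168.
q = √0.0168 = 0.130 m²/s.

q = 0.130 m²/s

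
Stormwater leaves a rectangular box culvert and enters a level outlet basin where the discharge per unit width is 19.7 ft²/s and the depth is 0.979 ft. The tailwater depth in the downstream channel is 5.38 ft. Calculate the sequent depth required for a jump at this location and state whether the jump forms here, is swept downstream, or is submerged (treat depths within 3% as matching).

y₂ = 4.50 ft; the jump is submerged

V₁ = q/y₁ = 19.7/0.979 = 20.1 ft/s. Fr₁ = V₁/√(g·y₁) = 20.1/√(32.2×0.979) = 3.58.
From the momentum equation for a rectangular channel, y₂/y₁ = ½[√(1 + 8Fr₁²) − 1] = ½[√103.8 − 1] = 4.59.
y₂ = 4.59 × 0.979 = 4.50 ft.
Tailwater y_tw = 5.38 ft: y_tw > y₂, so the jump is submerged.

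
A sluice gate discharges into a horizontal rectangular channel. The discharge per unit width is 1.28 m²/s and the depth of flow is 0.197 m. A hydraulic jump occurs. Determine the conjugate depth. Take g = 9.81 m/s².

V₁ = q/y₁ = 1.28/0.197 = 6.50 m/s. Fr₁ = V₁/√(g·y₁) = 6.50/√(9.81×0.197) = 4.67.
From the momentum equation for a rectangular channel, y₂/y₁ = ½[√(1 + 8Fr₁²) − 1] = ½[√175.8 − 1] = 6.13.
y₂ = 6.13 × 0.197 = 1.21 m.

y₂ = 1.21 m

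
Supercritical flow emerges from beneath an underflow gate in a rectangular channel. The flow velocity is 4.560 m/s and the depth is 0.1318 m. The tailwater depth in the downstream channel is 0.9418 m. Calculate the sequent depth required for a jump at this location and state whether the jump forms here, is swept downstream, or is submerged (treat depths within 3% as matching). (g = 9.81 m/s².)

Fr₁ = V₁/√(g·y₁) = 4.560/√(9.81×0.1318) = 4.010.
By Bélanger, y₂/y₁ = ½[√(1 + 8Fr₁²) − 1] = ½[√129.66 − 1] = 5.193.
y₂ = 5.193 × 0.1318 = 0.6845 m.
Tailwater y_tw = 0.9418 m: y_tw > y₂, so the jump is submerged.

y₂ = 0.6845 m; the jump is submerged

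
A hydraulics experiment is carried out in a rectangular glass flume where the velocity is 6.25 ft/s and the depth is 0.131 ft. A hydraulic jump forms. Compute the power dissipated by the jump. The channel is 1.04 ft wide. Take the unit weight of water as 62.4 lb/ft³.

P = 0.0188 hp

Fr₁ = V₁/√(g·y₁) = 6.25/√(32.2×0.131) = 3.04.
Bélanger equation: y₂/y₁ = ½[√(1 + 8Fr₁²) − 1] = ½[√75.08 − 1] = 3.83.
y₂ = 3.83 × 0.131 = 0.502 ft.
Head loss: ΔE = (y₂ − y₁)³/(4y₁y₂) = (0.502 − 0.131)³/(4×0.131×0.502) = 0.0511/0.263 = 0.194 ft.
q = V₁·y₁ = 6.25 × 0.131 = 0.819 ft²/s. Q = q·b = 0.819 × 1.04 = 0.852 cfs. P = γ·Q·ΔE/550 = 62.4 × 0.852 × 0.194 / 550 = 0.0188 hp.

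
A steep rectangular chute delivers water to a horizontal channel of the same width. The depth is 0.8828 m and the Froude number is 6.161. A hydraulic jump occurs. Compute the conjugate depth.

Fr₁ = 6.161 (given).
Bélanger equation: y₂/y₁ = ½[√(1 + 8Fr₁²) − 1] = ½[√304.66 − 1] = 8.227.
y₂ = 8.227 × 0.8828 = 7.263 m.

y₂ = 7.263 m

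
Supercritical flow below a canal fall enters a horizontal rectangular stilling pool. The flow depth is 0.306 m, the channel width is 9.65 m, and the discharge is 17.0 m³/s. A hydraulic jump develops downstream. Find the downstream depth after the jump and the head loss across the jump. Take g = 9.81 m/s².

q = Q/b = 17.0/9.65 = 1.76 m²/s; V₁ = q/y₁ = 5.76 m/s. Fr₁ = V₁/√(g·y₁) = 3.32.
By Bélanger, y₂/y₁ = ½[√(1 + 8Fr₁²) − 1] = ½[√89.33 − 1] = 4.23.
y₂ = 4.23 × 0.306 = 1.29 m.
Head loss: ΔE = (y₂ − y₁)³/(4y₁y₂) = (1.29 − 0.306)³/(4×0.306×1.29) = 0.962/1.58 = 0.608 m.

y₂ = 1.29 m; ΔE = 0.608 m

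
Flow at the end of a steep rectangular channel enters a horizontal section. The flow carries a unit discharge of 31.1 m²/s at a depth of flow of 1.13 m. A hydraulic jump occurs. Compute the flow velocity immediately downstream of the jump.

V₂ = 2.46 m/s

V₁ = q/y₁ = 31.1/1.13 = 27.5 m/s. Fr₁ = V₁/√(g·y₁) = 27.5/√(9.81×1.13) = 8.27.
By Bélanger, y₂/y₁ = ½[√(1 + 8Fr₁²) − 1] = ½[√547.6 − 1] = 11.2.
y₂ = 11.2 × 1.13 = 12.7 m.
V₂ = q/y₂ = 31.1/12.7 = 2.46 m/s.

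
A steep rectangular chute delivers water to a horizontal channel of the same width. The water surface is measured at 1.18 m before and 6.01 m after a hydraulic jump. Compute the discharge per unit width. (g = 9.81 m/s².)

q = 15.8 m²/s

For a rectangular channel the momentum equation gives q² = ½·g·y₁·y₂·(y₁ + y₂) = ½×9.81×1.18×6.01×7.19 = 250.
q = √250 = 15.8 m²/s.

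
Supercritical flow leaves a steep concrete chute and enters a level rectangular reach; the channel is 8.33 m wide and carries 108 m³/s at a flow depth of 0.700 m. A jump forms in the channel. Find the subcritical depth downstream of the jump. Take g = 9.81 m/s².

y₂ = 6.66 m

q = Q/b = 108/8.33 = 13.0 m²/s; V₁ = q/y₁ = 18.5 m/s. Fr₁ = V₁/√(g·y₁) = 7.07.
Conjugate-depth relation: y₂/y₁ = ½[√(1 + 8Fr₁²) − 1] = ½[√400.7 − 1] = 9.51.
y₂ = 9.51 × 0.700 = 6.66 m.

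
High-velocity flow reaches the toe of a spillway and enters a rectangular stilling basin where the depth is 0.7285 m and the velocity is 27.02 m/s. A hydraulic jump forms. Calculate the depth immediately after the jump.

y₂ = 10.06 m

Fr₁ = V₁/√(g·y₁) = 27.02/√(9.81×0.7285) = 10.11.
Bélanger equation: y₂/y₁ = ½[√(1 + 8Fr₁²) − 1] = ½[√818.26 − 1] = 13.80.
y₂ = 13.80 × 0.7285 = 10.06 m.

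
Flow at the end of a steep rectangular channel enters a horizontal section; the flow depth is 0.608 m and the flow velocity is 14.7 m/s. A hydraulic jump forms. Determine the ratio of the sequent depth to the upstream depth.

Fr₁ = V₁/√(g·y₁) = 14.7/√(9.81×0.608) = 6.02.
By Bélanger, y₂/y₁ = ½[√(1 + 8Fr₁²) − 1] = ½[√290.8 − 1] = 8.03.

y₂/y₁ = 8.03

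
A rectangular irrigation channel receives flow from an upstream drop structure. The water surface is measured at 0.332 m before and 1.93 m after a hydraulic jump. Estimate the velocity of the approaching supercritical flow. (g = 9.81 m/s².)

V₁ = 8.03 m/s

For a rectangular channel the momentum equation gives q² = ½·g·y₁·y₂·(y₁ + y₂) = ½×9.81×0.332×1.93×2.26 = 7.11.
q = √7.11 = 2.67 m²/s.
V₁ = q/y₁ = 2.67/0.332 = 8.03 m/s.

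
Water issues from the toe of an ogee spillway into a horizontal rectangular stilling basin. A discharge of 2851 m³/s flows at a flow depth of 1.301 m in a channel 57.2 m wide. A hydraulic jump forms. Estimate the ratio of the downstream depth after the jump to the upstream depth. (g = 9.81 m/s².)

q = Q/b = 2851/57.2 = 49.84 m²/s; V₁ = q/y₁ = 38.31 m/s. Fr₁ = V₁/√(g·y₁) = 10.72.
From the momentum equation for a rectangular channel, y₂/y₁ = ½[√(1 + 8Fr₁²) − 1] = ½[√921.01 − 1] = 14.67.

y₂/y₁ = 14.67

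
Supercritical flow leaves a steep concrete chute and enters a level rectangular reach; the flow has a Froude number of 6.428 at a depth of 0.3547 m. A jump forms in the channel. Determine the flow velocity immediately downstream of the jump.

Fr₁ = 6.428 (given).
Bélanger equation: y₂/y₁ = ½[√(1 + 8Fr₁²) − 1] = ½[√331.55 − 1] = 8.604.
y₂ = 8.604 × 0.3547 = 3.052 m.
V₁ = Fr₁·√(g·y₁) = 6.428×√(9.81×0.3547) = 11.99 m/s; q = V₁·y₁ = 4.253 m²/s.
V₂ = q/y₂ = 4.253/3.052 = 1.394 m/s.

V₂ = 1.394 m/s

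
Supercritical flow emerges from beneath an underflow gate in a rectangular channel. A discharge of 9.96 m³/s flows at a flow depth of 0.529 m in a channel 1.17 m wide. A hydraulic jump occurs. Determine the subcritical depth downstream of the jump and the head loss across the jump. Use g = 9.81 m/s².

y₂ = 5.03 m; ΔE = 8.55 m

q = Q/b = 9.96/1.17 = 8.51 m²/s; V₁ = q/y₁ = 16.1 m/s. Fr₁ = V₁/√(g·y₁) = 7.06.
Conjugate-depth relation: y₂/y₁ = ½[√(1 + 8Fr₁²) − 1] = ½[√400.2 − 1] = 9.50.
y₂ = 9.50 × 0.529 = 5.03 m.
Head loss: ΔE = (y₂ − y₁)³/(4y₁y₂) = (5.03 − 0.529)³/(4×0.529×5.03) = 91.0/10.6 = 8.55 m.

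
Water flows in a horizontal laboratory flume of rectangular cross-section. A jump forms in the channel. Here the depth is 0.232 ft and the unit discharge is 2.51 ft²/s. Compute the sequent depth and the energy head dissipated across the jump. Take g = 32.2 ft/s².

y₂ = 1.19 ft; ΔE = 0.792 ft

V₁ = q/y₁ = 2.51/0.232 = 10.8 ft/s. Fr₁ = V₁/√(g·y₁) = 10.8/√(32.2×0.232) = 3.96.
By Bélanger, y₂/y₁ = ½[√(1 + 8Fr₁²) − 1] = ½[√126.3 − 1] = 5.12.
y₂ = 5.12 × 0.232 = 1.19 ft.
Head loss: ΔE = (y₂ − y₁)³/(4y₁y₂) = (1.19 − 0.232)³/(4×0.232×1.19) = 0.873/1.10 = 0.792 ft.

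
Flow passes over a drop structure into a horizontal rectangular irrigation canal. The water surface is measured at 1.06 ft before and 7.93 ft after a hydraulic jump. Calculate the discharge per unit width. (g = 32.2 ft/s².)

For a rectangular channel the momentum equation gives q² = ½·g·y₁·y₂·(y₁ + y₂) = ½×32.2×1.06×7.93×8.99 = 1217.
q = √1217 = 34.9 ft²/s.

q = 34.9 ft²/s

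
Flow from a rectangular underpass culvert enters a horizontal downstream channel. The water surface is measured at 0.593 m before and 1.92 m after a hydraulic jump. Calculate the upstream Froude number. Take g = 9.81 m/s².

For a rectangular channel the momentum equation gives q² = ½·g·y₁·y₂·(y₁ + y₂) = ½×9.81×0.593×1.92×2.51 = 14.0.
q = √14.0 = 3.75 m²/s.
V₁ = q/y₁ = 6.32 m/s; Fr₁ = V₁/√(g·y₁) = 2.62.

Fr₁ = 2.62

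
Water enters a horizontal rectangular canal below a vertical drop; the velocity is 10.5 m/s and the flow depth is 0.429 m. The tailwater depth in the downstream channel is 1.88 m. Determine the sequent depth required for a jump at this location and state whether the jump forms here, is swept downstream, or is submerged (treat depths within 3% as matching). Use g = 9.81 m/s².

Fr₁ = V₁/√(g·y₁) = 10.5/√(9.81×0.429) = 5.12.
From the momentum equation for a rectangular channel, y₂/y₁ = ½[√(1 + 8Fr₁²) − 1] = ½[√210.6 − 1] = 6.76.
y₂ = 6.76 × 0.429 = 2.90 m.
Tailwater y_tw = 1.88 m: y_tw < y₂, so the jump is swept downstream.

y₂ = 2.90 m; the jump is swept downstream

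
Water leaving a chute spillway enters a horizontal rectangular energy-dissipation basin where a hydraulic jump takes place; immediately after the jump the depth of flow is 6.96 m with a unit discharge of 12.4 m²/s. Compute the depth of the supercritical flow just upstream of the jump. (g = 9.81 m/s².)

V₂ = q/y₂ = 12.4/6.96 = 1.78 m/s; Fr₂ = V₂/√(g·y₂) = 0.216.
Applying the sequent-depth relation in reverse, y₁/y₂ = ½[√(1 + 8Fr₂²) − 1] = ½[√1.372 − 1] = 0.0856.
y₁ = 0.0856 × 6.96 = 0.596 m.

y₁ = 0.596 m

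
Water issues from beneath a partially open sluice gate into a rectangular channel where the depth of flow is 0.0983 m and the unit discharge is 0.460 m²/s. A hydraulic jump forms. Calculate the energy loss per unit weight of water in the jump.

ΔE = 0.571 m

V₁ = q/y₁ = 0.460/0.0983 = 4.68 m/s. Fr₁ = V₁/√(g·y₁) = 4.68/√(9.81×0.0983) = 4.77.
Conjugate-depth relation: y₂/y₁ = ½[√(1 + 8Fr₁²) − 1] = ½[√182.7 − 1] = 6.26.
y₂ = 6.26 × 0.0983 = 0.615 m.
Head loss: ΔE = (y₂ − y₁)³/(4y₁y₂) = (0.615 − 0.0983)³/(4×0.0983×0.615) = 0.138/0.242 = 0.571 m.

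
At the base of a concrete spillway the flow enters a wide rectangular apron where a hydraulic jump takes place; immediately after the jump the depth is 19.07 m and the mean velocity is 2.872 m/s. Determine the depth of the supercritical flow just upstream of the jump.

Fr₂ = V₂/√(g·y₂) = 2.872/√(9.81×19.07) = 0.2100.
The Bélanger relation is symmetric: y₁/y₂ = ½[√(1 + 8Fr₂²) − 1] = ½[√1.3527 − 1] = 0.08153.
y₁ = 0.08153 × 19.07 = 1.555 m.

y₁ = 1.555 m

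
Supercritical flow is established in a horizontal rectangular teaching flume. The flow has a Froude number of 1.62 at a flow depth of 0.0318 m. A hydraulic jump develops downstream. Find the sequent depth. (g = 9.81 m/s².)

Fr₁ = 1.62 (given).
From the momentum equation for a rectangular channel, y₂/y₁ = ½[√(1 + 8Fr₁²) − 1] = ½[√22.00 − 1] = 1.84.
y₂ = 1.84 × 0.0318 = 0.0587 m.

y₂ = 0.0587 m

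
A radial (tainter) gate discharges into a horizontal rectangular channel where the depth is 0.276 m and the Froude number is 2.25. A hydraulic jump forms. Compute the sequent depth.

y₂ = 0.751 m

Fr₁ = 2.25 (given).
Conjugate-depth relation: y₂/y₁ = ½[√(1 + 8Fr₁²) − 1] = ½[√41.50 − 1] = 2.72.
y₂ = 2.72 × 0.276 = 0.751 m.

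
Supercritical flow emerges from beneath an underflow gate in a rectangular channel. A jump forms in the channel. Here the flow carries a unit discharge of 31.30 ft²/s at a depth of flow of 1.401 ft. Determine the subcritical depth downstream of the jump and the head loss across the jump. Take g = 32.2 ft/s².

y₂ = 5.927 ft; ΔE = 2.791 ft

V₁ = q/y₁ = 31.30/1.401 = 22.34 ft/s. Fr₁ = V₁/√(g·y₁) = 22.34/√(32.2×1.401) = 3.326.
Sequent-depth ratio: y₂/y₁ = ½[√(1 + 8Fr₁²) − 1] = ½[√89.513 − 1] = 4.231.
y₂ = 4.231 × 1.401 = 5.927 ft.
V₂ = q/y₂ = 31.30/5.927 = 5.281 ft/s. E₁ = y₁ + V₁²/2g = 9.151 ft; E₂ = y₂ + V₂²/2g = 6.360 ft. ΔE = E₁ − E₂ = 2.791 ft.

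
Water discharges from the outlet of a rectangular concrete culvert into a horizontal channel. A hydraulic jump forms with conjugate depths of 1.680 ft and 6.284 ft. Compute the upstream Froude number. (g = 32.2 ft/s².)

For a rectangular channel the momentum equation gives q² = ½·g·y₁·y₂·(y₁ + y₂) = ½×32.2×1.680×6.284×7.964 = 1354.
q = √1354 = 36.79 ft²/s.
V₁ = q/y₁ = 21.90 ft/s; Fr₁ = V₁/√(g·y₁) = 2.978.

Fr₁ = 2.978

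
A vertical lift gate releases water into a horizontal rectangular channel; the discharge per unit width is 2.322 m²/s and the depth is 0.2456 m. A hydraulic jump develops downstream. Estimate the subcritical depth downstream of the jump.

y₂ = 1.996 m

V₁ = q/y₁ = 2.322/0.2456 = 9.454 m/s. Fr₁ = V₁/√(g·y₁) = 9.454/√(9.81×0.2456) = 6.091.
Sequent-depth ratio: y₂/y₁ = ½[√(1 + 8Fr₁²) − 1] = ½[√297.80 − 1] = 8.128.
y₂ = 8.128 × 0.2456 = 1.996 m.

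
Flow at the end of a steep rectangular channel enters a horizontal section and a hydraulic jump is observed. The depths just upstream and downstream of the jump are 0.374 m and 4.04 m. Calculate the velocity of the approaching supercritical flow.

V₁ = 15.3 m/s

For a rectangular channel the momentum equation gives q² = ½·g·y₁·y₂·(y₁ + y₂) = ½×9.81×0.374×4.04×4.41 = 32.7.
q = √32.7 = 5.72 m²/s.
V₁ = q/y₁ = 5.72/0.374 = 15.3 m/s.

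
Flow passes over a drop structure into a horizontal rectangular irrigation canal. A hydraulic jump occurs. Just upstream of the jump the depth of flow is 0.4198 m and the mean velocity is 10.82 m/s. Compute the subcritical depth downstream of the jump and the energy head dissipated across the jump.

y₂ = 2.962 m; ΔE = 3.305 m

Fr₁ = V₁/√(g·y₁) = 10.82/√(9.81×0.4198) = 5.332.
Sequent-depth ratio: y₂/y₁ = ½[√(1 + 8Fr₁²) − 1] = ½[√228.42 − 1] = 7.057.
y₂ = 7.057 × 0.4198 = 2.962 m.
Head loss: ΔE = (y₂ − y₁)³/(4y₁y₂) = (2.962 − 0.4198)³/(4×0.4198×2.962) = 16.44/4.975 = 3.305 m.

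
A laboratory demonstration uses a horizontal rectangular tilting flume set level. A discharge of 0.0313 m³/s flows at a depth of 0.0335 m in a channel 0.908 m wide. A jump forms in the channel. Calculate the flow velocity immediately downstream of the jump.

q = Q/b = 0.0313/0.908 = 0.0345 m²/s; V₁ = q/y₁ = 1.03 m/s. Fr₁ = V₁/√(g·y₁) = 1.79.
Sequent-depth ratio: y₂/y₁ = ½[√(1 + 8Fr₁²) − 1] = ½[√26.78 − 1] = 2.09.
y₂ = 2.09 × 0.0335 = 0.0699 m.
V₂ = q/y₂ = 0.0345/0.0699 = 0.493 m/s.

V₂ = 0.493 m/s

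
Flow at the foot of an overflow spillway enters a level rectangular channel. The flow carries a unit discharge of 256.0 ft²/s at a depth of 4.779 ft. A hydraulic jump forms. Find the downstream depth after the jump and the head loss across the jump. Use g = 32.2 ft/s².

y₂ = 26.89 ft; ΔE = 21.04 ft

V₁ = q/y₁ = 256.0/4.779 = 53.57 ft/s. Fr₁ = V₁/√(g·y₁) = 53.57/√(32.2×4.779) = 4.318.
From the momentum equation for a rectangular channel, y₂/y₁ = ½[√(1 + 8Fr₁²) − 1] = ½[√150.18 − 1] = 5.627.
y₂ = 5.627 × 4.779 = 26.89 ft.
V₂ = q/y₂ = 256.0/26.89 = 9.519 ft/s. E₁ = y₁ + V₁²/2g = 49.34 ft; E₂ = y₂ + V₂²/2g = 28.30 ft. ΔE = E₁ − E₂ = 21.04 ft.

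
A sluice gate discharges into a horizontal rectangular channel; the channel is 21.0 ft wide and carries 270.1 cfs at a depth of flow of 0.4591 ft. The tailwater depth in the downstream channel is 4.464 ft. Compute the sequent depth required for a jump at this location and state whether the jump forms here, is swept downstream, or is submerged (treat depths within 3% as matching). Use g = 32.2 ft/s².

q = Q/b = 270.1/21.0 = 12.86 ft²/s; V₁ = q/y₁ = 28.02 ft/s. Fr₁ = V₁/√(g·y₁) = 7.286.
By Bélanger, y₂/y₁ = ½[√(1 + 8Fr₁²) − 1] = ½[√425.74 − 1] = 9.817.
y₂ = 9.817 × 0.4591 = 4.507 ft.
Tailwater y_tw = 4.464 ft: y_tw ≈ y₂, so the jump forms here.

y₂ = 4.507 ft; the jump forms here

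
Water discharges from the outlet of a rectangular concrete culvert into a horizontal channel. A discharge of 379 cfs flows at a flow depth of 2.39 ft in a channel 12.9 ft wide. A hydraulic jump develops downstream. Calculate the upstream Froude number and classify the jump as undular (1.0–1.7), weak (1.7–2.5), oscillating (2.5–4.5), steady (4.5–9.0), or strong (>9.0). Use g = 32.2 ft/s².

Fr₁ = 1.40; undular jump

q = Q/b = 379/12.9 = 29.4 ft²/s; V₁ = q/y₁ = 12.3 ft/s. Fr₁ = V₁/√(g·y₁) = 1.40.
Fr₁ = 1.40 lies in the undular range.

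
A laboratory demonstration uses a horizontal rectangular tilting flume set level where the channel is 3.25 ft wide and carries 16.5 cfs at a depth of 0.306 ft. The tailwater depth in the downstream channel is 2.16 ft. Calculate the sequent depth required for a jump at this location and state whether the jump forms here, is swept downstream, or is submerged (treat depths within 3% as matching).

y₂ = 2.14 ft; the jump forms here

q = Q/b = 16.5/3.25 = 5.08 ft²/s; V₁ = q/y₁ = 16.6 ft/s. Fr₁ = V₁/√(g·y₁) = 5.29.
From the momentum equation for a rectangular channel, y₂/y₁ = ½[√(1 + 8Fr₁²) − 1] = ½[√224.5 − 1] = 6.99.
y₂ = 6.99 × 0.306 = 2.14 ft.
Tailwater y_tw = 2.16 ft: y_tw ≈ y₂, so the jump forms here.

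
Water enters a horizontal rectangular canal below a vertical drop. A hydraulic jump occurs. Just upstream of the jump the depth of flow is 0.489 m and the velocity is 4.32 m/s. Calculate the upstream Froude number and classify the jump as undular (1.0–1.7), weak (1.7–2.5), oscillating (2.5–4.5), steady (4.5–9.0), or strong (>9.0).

Fr₁ = V₁/√(g·y₁) = 4.32/√(9.81×0.489) = 1.97.
Fr₁ = 1.97 lies in the weak range.

Fr₁ = 1.97; weak jump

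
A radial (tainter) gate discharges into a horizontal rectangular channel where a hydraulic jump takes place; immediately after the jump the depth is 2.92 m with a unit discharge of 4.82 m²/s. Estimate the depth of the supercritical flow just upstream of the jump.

y₁ = 0.477 m

V₂ = q/y₂ = 4.82/2.92 = 1.65 m/s; Fr₂ = V₂/√(g·y₂) = 0.308.
Applying the sequent-depth relation in reverse, y₁/y₂ = ½[√(1 + 8Fr₂²) − 1] = ½[√1.761 − 1] = 0.164.
y₁ = 0.164 × 2.92 = 0.477 m.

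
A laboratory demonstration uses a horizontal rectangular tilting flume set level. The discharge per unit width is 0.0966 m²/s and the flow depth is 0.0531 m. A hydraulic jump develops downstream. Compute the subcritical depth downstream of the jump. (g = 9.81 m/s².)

V₁ = q/y₁ = 0.0966/0.0531 = 1.82 m/s. Fr₁ = V₁/√(g·y₁) = 1.82/√(9.81×0.0531) = 2.52.
By Bélanger, y₂/y₁ = ½[√(1 + 8Fr₁²) − 1] = ½[√51.83 − 1] = 3.10.
y₂ = 3.10 × 0.0531 = 0.165 m.

y₂ = 0.165 m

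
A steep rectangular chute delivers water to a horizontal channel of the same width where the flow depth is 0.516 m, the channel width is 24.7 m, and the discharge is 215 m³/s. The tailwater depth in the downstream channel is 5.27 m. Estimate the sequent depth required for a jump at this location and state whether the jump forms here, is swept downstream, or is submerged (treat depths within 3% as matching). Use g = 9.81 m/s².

y₂ = 5.22 m; the jump forms here

q = Q/b = 215/24.7 = 8.70 m²/s; V₁ = q/y₁ = 16.9 m/s. Fr₁ = V₁/√(g·y₁) = 7.50.
From the momentum equation for a rectangular channel, y₂/y₁ = ½[√(1 + 8Fr₁²) − 1] = ½[√450.7 − 1] = 10.1.
y₂ = 10.1 × 0.516 = 5.22 m.
Tailwater y_tw = 5.27 m: y_tw ≈ y₂, so the jump forms here.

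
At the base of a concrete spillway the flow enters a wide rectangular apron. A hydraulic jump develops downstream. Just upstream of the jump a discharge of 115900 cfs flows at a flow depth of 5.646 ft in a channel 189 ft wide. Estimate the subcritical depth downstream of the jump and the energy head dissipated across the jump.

q = Q/b = 115900/189 = 613.2 ft²/s; V₁ = q/y₁ = 108.6 ft/s. Fr₁ = V₁/√(g·y₁) = 8.055.
By Bélanger, y₂/y₁ = ½[√(1 + 8Fr₁²) − 1] = ½[√520.10 − 1] = 10.90.
y₂ = 10.90 × 5.646 = 61.56 ft.
Head loss: ΔE = (y₂ − y₁)³/(4y₁y₂) = (61.56 − 5.646)³/(4×5.646×61.56) = 174787/1390 = 125.7 ft.

y₂ = 61.56 ft; ΔE = 125.7 ft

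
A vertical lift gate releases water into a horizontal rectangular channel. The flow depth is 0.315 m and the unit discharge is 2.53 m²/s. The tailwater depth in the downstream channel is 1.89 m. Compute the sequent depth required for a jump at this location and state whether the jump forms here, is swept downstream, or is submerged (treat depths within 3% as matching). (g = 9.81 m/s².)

V₁ = q/y₁ = 2.53/0.315 = 8.03 m/s. Fr₁ = V₁/√(g·y₁) = 8.03/√(9.81×0.315) = 4.57.
Bélanger equation: y₂/y₁ = ½[√(1 + 8Fr₁²) − 1] = ½[√168.0 − 1] = 5.98.
y₂ = 5.98 × 0.315 = 1.88 m.
Tailwater y_tw = 1.89 m: y_tw ≈ y₂, so the jump forms here.

y₂ = 1.88 m; the jump forms here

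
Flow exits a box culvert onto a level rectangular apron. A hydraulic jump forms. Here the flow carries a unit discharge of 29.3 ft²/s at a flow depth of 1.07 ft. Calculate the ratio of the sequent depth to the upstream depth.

V₁ = q/y₁ = 29.3/1.07 = 27.4 ft/s. Fr₁ = V₁/√(g·y₁) = 27.4/√(32.2×1.07) = 4.67.
Sequent-depth ratio: y₂/y₁ = ½[√(1 + 8Fr₁²) − 1] = ½[√175.1 − 1] = 6.12.

y₂/y₁ = 6.12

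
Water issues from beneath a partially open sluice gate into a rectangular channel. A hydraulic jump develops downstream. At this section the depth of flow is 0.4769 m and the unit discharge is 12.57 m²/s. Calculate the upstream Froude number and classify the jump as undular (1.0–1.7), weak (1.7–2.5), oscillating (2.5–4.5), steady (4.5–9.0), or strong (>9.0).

Fr₁ = 12.19; strong jump

V₁ = q/y₁ = 12.57/0.4769 = 26.36 m/s. Fr₁ = V₁/√(g·y₁) = 26.36/√(9.81×0.4769) = 12.19.
Fr₁ = 12.19 lies in the strong range.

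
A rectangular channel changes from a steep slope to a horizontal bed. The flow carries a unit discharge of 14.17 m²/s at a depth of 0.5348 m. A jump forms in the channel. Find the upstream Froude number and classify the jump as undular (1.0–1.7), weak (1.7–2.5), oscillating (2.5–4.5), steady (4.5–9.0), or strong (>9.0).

V₁ = q/y₁ = 14.17/0.5348 = 26.50 m/s. Fr₁ = V₁/√(g·y₁) = 26.50/√(9.81×0.5348) = 11.57.
Fr₁ = 11.57 lies in the strong range.

Fr₁ = 11.57; strong jump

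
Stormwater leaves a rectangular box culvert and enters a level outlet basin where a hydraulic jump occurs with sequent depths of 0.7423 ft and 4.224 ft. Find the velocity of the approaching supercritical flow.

For a rectangular channel the momentum equation gives q² = ½·g·y₁·y₂·(y₁ + y₂) = ½×32.2×0.7423×4.224×4.966 = 250.7.
q = √250.7 = 15.83 ft²/s.
V₁ = q/y₁ = 15.83/0.7423 = 21.33 ft/s.

V₁ = 21.33 ft/s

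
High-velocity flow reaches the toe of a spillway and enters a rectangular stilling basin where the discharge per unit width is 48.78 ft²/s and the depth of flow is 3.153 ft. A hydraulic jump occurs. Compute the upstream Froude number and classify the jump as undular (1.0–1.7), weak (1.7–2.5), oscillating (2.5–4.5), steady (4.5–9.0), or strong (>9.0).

V₁ = q/y₁ = 48.78/3.153 = 15.47 ft/s. Fr₁ = V₁/√(g·y₁) = 15.47/√(32.2×3.153) = 1.535.
Fr₁ = 1.535 lies in the undular range.

Fr₁ = 1.535; undular jump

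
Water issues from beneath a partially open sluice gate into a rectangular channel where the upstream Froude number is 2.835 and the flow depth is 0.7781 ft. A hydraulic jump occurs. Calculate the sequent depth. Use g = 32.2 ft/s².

Fr₁ = 2.835 (given).
Conjugate-depth relation: y₂/y₁ = ½[√(1 + 8Fr₁²) − 1] = ½[√65.298 − 1] = 3.540.
y₂ = 3.540 × 0.7781 = 2.755 ft.

y₂ = 2.755 ft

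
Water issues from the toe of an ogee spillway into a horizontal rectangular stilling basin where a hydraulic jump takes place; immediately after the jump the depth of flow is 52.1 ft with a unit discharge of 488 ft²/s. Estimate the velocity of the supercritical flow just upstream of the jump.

V₁ = 98.1 ft/s

V₂ = q/y₂ = 488/52.1 = 9.37 ft/s; Fr₂ = V₂/√(g·y₂) = 0.229.
Applying the sequent-depth relation in reverse, y₁/y₂ = ½[√(1 + 8Fr₂²) − 1] = ½[√1.418 − 1] = 0.0955.
y₁ = 0.0955 × 52.1 = 4.97 ft.
V₁ = q/y₁ = 488/4.97 = 98.1 ft/s.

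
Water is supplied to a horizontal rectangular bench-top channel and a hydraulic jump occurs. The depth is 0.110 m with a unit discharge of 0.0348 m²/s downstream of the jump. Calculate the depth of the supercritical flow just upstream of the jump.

V₂ = q/y₂ = 0.0348/0.110 = 0.316 m/s; Fr₂ = V₂/√(g·y₂) = 0.305.
The Bélanger relation is symmetric: y₁/y₂ = ½[√(1 + 8Fr₂²) − 1] = ½[√1.742 − 1] = 0.160.
y₁ = 0.160 × 0.110 = 0.0176 m.

y₁ = 0.0176 m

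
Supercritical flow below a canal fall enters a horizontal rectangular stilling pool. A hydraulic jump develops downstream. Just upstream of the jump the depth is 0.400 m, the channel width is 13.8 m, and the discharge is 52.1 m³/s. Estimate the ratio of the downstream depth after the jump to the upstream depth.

q = Q/b = 52.1/13.8 = 3.78 m²/s; V₁ = q/y₁ = 9.44 m/s. Fr₁ = V₁/√(g·y₁) = 4.76.
Conjugate-depth relation: y₂/y₁ = ½[√(1 + 8Fr₁²) − 1] = ½[√182.6 − 1] = 6.26.

y₂/y₁ = 6.26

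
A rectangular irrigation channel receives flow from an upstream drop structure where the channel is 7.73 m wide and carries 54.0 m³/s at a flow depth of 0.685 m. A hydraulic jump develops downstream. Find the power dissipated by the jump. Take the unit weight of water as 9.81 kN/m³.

q = Q/b = 54.0/7.73 = 6.99 m²/s; V₁ = q/y₁ = 10.2 m/s. Fr₁ = V₁/√(g·y₁) = 3.93.
Conjugate-depth relation: y₂/y₁ = ½[√(1 + 8Fr₁²) − 1] = ½[√124.8 − 1] = 5.09.
y₂ = 5.09 × 0.685 = 3.48 m.
V₂ = q/y₂ = 6.99/3.48 = 2.01 m/s. E₁ = y₁ + V₁²/2g = 5.99 m; E₂ = y₂ + V₂²/2g = 3.69 m. ΔE = E₁ − E₂ = 2.30 m.
P = γ·Q·ΔE = 9.81 × 54.0 × 2.30 = 1217 kW.

P = 1217 kW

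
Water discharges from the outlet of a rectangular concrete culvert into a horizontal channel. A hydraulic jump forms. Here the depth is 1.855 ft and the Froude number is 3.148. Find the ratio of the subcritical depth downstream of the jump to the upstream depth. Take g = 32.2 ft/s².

y₂/y₁ = 3.980

Fr₁ = 3.148 (given).
Conjugate-depth relation: y₂/y₁ = ½[√(1 + 8Fr₁²) − 1] = ½[√80.279 − 1] = 3.980.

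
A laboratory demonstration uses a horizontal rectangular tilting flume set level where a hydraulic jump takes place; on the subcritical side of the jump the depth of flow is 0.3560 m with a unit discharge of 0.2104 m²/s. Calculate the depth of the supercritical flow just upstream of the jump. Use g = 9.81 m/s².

V₂ = q/y₂ = 0.2104/0.3560 = 0.5910 m/s; Fr₂ = V₂/√(g·y₂) = 0.3163.
From the momentum equation (using Fr₂), y₁/y₂ = ½[√(1 + 8Fr₂²) − 1] = ½[√1.8001 − 1] = 0.1708.
y₁ = 0.1708 × 0.3560 = 0.06082 m.

y₁ = 0.06082 m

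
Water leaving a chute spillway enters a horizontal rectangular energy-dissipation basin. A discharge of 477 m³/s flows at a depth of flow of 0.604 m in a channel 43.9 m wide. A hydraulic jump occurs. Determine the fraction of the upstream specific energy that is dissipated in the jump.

ΔE/E₁ = 0.638 (63.8%)

q = Q/b = 477/43.9 = 10.9 m²/s; V₁ = q/y₁ = 18.0 m/s. Fr₁ = V₁/√(g·y₁) = 7.39.
Sequent-depth ratio: y₂/y₁ = ½[√(1 + 8Fr₁²) − 1] = ½[√437.9 − 1] = 9.96.
y₂ = 9.96 × 0.604 = 6.02 m.
E₁ = y₁ + V₁²/2g = 17.1 m. ΔE = (y₂ − y₁)³/(4y₁y₂) = 10.9 m. ΔE/E₁ = 10.9/17.1 = 0.638.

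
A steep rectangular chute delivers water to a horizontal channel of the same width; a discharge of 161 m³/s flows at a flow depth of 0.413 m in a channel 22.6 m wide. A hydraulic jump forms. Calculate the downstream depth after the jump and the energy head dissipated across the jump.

q = Q/b = 161/22.6 = 7.12 m²/s; V₁ = q/y₁ = 17.2 m/s. Fr₁ = V₁/√(g·y₁) = 8.57.
Bélanger equation: y₂/y₁ = ½[√(1 + 8Fr₁²) − 1] = ½[√588.5 − 1] = 11.6.
y₂ = 11.6 × 0.413 = 4.80 m.
Head loss: ΔE = (y₂ − y₁)³/(4y₁y₂) = (4.80 − 0.413)³/(4×0.413×4.80) = 84.6/7.93 = 10.7 m.

y₂ = 4.80 m; ΔE = 10.7 m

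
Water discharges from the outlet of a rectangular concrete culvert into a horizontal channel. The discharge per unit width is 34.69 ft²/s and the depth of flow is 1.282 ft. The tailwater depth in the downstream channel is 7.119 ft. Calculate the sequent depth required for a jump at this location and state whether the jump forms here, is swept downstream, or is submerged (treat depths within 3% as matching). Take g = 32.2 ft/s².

y₂ = 7.022 ft; the jump forms here

V₁ = q/y₁ = 34.69/1.282 = 27.06 ft/s. Fr₁ = V₁/√(g·y₁) = 27.06/√(32.2×1.282) = 4.212.
From the momentum equation for a rectangular channel, y₂/y₁ = ½[√(1 + 8Fr₁²) − 1] = ½[√142.90 − 1] = 5.477.
y₂ = 5.477 × 1.282 = 7.022 ft.
Tailwater y_tw = 7.119 ft: y_tw ≈ y₂, so the jump forms here.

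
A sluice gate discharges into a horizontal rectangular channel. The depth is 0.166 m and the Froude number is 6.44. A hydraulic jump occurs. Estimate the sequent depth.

y₂ = 1.43 m

Fr₁ = 6.44 (given).
By Bélanger, y₂/y₁ = ½[√(1 + 8Fr₁²) − 1] = ½[√332.8 − 1] = 8.62.
y₂ = 8.62 × 0.166 = 1.43 m.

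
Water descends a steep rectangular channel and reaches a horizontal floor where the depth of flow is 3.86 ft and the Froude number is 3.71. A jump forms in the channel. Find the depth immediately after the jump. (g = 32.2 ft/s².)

Fr₁ = 3.71 (given).
By Bélanger, y₂/y₁ = ½[√(1 + 8Fr₁²) − 1] = ½[√111.1 − 1] = 4.77.
y₂ = 4.77 × 3.86 = 18.4 ft.

y₂ = 18.4 ft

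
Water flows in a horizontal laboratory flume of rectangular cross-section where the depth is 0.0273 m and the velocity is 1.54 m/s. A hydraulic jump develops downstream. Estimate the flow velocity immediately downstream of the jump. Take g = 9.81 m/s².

Fr₁ = V₁/√(g·y₁) = 1.54/√(9.81×0.0273) = 2.98.
Bélanger equation: y₂/y₁ = ½[√(1 + 8Fr₁²) − 1] = ½[√71.84 − 1] = 3.74.
y₂ = 3.74 × 0.0273 = 0.102 m.
q = V₁·y₁ = 1.54 × 0.0273 = 0.0420 m²/s.
V₂ = q/y₂ = 0.0420/0.102 = 0.412 m/s.

V₂ = 0.412 m/s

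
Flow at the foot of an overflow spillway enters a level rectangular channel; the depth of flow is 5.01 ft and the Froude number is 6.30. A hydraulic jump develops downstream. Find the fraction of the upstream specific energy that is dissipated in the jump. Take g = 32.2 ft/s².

Fr₁ = 6.30 (given).
By Bélanger, y₂/y₁ = ½[√(1 + 8Fr₁²) − 1] = ½[√318.5 − 1] = 8.42.
y₂ = 8.42 × 5.01 = 42.2 ft.
E₁ = y₁(1 + Fr₁²/2) = 5.01×(1 + 6.30²/2) = 104 ft. ΔE = (y₂ − y₁)³/(4y₁y₂) = 60.8 ft. ΔE/E₁ = 60.8/104 = 0.582.

ΔE/E₁ = 0.582 (58.2%)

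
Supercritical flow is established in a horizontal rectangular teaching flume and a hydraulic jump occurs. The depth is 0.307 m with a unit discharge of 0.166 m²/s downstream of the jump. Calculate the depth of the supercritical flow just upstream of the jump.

y₁ = 0.0511 m

V₂ = q/y₂ = 0.166/0.307 = 0.541 m/s; Fr₂ = V₂/√(g·y₂) = 0.312.
From the momentum equation (using Fr₂), y₁/y₂ = ½[√(1 + 8Fr₂²) − 1] = ½[√1.777 − 1] = 0.166.
y₁ = 0.166 × 0.307 = 0.0511 m.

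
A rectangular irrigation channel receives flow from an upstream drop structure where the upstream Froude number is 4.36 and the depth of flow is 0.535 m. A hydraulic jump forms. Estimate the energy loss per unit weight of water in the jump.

ΔE = 2.42 m

Fr₁ = 4.36 (given).
By Bélanger, y₂/y₁ = ½[√(1 + 8Fr₁²) − 1] = ½[√153.1 − 1] = 5.69.
y₂ = 5.69 × 0.535 = 3.04 m.
Head loss: ΔE = (y₂ − y₁)³/(4y₁y₂) = (3.04 − 0.535)³/(4×0.535×3.04) = 15.8/6.51 = 2.42 m.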